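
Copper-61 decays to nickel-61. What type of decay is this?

ΔA = 61 − 61 = 0; ΔZ = 28 − 29 = -1.
A is unchanged and Z drops by 1 — a proton has become a neutron (β⁺ emission or electron capture).

beta-plus decay or electron capture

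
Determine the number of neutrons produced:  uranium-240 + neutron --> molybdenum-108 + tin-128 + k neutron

5

Conserve mass number: 241 = 108 + 128 + k, so k = 241 − 236 = 5.
Check atomic number: 92 = 42 + 50 + 0 = 92. ✓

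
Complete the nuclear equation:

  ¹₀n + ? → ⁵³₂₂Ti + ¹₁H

V-53

Conserve mass number: 1 + A = 53 + 1, so A = 53.
Conserve atomic number: 0 + Z = 22 + 1, so Z = 23.
Z = 23 is vanadium, so the species is ⁵³₂₃V.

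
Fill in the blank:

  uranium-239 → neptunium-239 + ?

beta-minus particle

Conserve mass number: 239 = 239 + A, so A = 0.
Conserve atomic number: 92 = 93 + Z, so Z = -1.
A = 0 and Z = -1 is e⁻ — a beta-minus particle.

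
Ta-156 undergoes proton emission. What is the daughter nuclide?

Proton emission: mass number changes by -1, atomic number by -1.
A: 156 − 1 = 155; Z: 73 − 1 = 72.
Z = 72 is hafnium, so the daughter is Hf-155.

Hf-155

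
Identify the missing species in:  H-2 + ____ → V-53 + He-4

Cr-55

Conserve mass number: 2 + A = 53 + 4, so A = 55.
Conserve atomic number: 1 + Z = 23 + 2, so Z = 24.
Z = 24 is chromium, so the species is Cr-55.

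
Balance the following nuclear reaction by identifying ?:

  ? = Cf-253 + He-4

Fm-257

Conserve mass number: A = 253 + 4, so A = 257.
Conserve atomic number: Z = 98 + 2, so Z = 100.
Z = 100 is fermium, so the species is Fm-257.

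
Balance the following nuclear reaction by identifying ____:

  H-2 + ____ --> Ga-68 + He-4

Ge-70

Conserve mass number: 2 + A = 68 + 4, so A = 70.
Conserve atomic number: 1 + Z = 31 + 2, so Z = 32.
Z = 32 is germanium, so the species is Ge-70.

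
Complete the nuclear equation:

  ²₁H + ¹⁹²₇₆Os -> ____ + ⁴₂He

Re-190

Conserve mass number: 2 + 192 = A + 4, so A = 190.
Conserve atomic number: 1 + 76 = Z + 2, so Z = 75.
Z = 75 is rhenium, so the species is ¹⁹⁰₇₅Re.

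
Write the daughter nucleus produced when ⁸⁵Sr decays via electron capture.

Rb-85

Electron capture: mass number changes by +0, atomic number by -1.
A: 85 = 85; Z: 38 − 1 = 37.
Z = 37 is rubidium, so the daughter is ⁸⁵Rb.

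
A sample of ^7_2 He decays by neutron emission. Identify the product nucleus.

He-6

Neutron emission: mass number changes by -1, atomic number by +0.
A: 7 − 1 = 6; Z: 2 = 2.
Z = 2 is helium, so the daughter is ^6_2 He.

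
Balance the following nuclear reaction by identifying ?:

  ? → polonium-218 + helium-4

Rn-222

Conserve mass number: A = 218 + 4, so A = 222.
Conserve atomic number: Z = 84 + 2, so Z = 86.
Z = 86 is radon, so the species is radon-222.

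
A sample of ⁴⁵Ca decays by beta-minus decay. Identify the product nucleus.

Beta-minus decay: mass number changes by +0, atomic number by +1.
A: 45 = 45; Z: 20 + 1 = 21.
Z = 21 is scandium, so the daughter is ⁴⁵Sc.

Sc-45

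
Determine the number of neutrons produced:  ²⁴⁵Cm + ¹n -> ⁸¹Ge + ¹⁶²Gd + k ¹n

3

Conserve mass number: 246 = 81 + 162 + k, so k = 246 − 243 = 3.
Check atomic number: 96 = 32 + 64 + 0 = 96. ✓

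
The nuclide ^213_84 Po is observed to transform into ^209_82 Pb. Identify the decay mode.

alpha decay

ΔA = 209 − 213 = -4; ΔZ = 82 − 84 = -2.
A drops by 4 and Z drops by 2 — the signature of alpha emission.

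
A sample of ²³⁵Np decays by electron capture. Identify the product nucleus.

Electron capture: mass number changes by +0, atomic number by -1.
A: 235 = 235; Z: 93 − 1 = 92.
Z = 92 is uranium, so the daughter is ²³⁵U.

U-235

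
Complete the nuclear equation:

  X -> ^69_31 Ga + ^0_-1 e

Conserve mass number: A = 69 + 0, so A = 69.
Conserve atomic number: Z = 31 − 1, so Z = 30.
Z = 30 is zinc, so the species is ^69_30 Zn.

Zn-69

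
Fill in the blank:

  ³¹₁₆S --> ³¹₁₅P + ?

positron

Conserve mass number: 31 = 31 + A, so A = 0.
Conserve atomic number: 16 = 15 + Z, so Z = 1.
A = 0 and Z = 1 is ⁰₁e — a positron.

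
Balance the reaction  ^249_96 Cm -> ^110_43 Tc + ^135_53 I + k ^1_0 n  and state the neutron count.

Conserve mass number: 249 = 110 + 135 + k, so k = 249 − 245 = 4.
Check atomic number: 96 = 43 + 53 + 0 = 96. ✓

4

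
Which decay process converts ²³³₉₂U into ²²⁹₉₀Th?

ΔA = 229 − 233 = -4; ΔZ = 90 − 92 = -2.
A drops by 4 and Z drops by 2 — the signature of alpha emission.

alpha decay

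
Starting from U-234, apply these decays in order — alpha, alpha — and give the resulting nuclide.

Start: (A, Z) = (234, 92).
After α: (230, 90).
After α: (226, 88).
Z = 88 is radium.

Ra-226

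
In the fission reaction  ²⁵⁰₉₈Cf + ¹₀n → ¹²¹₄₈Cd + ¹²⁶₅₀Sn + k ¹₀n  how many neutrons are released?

Conserve mass number: 251 = 121 + 126 + k, so k = 251 − 247 = 4.
Check atomic number: 98 = 48 + 50 + 0 = 98. ✓

4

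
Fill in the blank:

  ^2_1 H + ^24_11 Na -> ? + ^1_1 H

Na-25

Conserve mass number: 2 + 24 = A + 1, so A = 25.
Conserve atomic number: 1 + 11 = Z + 1, so Z = 11.
Z = 11 is sodium, so the species is ^25_11 Na.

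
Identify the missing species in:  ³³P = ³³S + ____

Conserve mass number: 33 = 33 + A, so A = 0.
Conserve atomic number: 15 = 16 + Z, so Z = -1.
A = 0 and Z = -1 is e⁻ — a beta-minus particle.

beta-minus particle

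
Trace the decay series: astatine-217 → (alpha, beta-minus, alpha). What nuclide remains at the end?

Start: (A, Z) = (217, 85).
After α: (213, 83).
After β⁻: (213, 84).
After α: (209, 82).
Z = 82 is lead.

Pb-209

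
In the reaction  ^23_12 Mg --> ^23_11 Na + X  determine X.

positron

Conserve mass number: 23 = 23 + A, so A = 0.
Conserve atomic number: 12 = 11 + Z, so Z = 1.
A = 0 and Z = 1 is ^0_1 e — a positron.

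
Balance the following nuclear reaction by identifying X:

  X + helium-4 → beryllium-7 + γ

He-3

Conserve mass number: A + 4 = 7 + 0, so A = 3.
Conserve atomic number: Z + 2 = 4 + 0, so Z = 2.
Z = 2 is helium, so the species is helium-3.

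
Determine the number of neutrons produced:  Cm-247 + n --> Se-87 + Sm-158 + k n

Conserve mass number: 248 = 87 + 158 + k, so k = 248 − 245 = 3.
Check atomic number: 96 = 34 + 62 + 0 = 96. ✓

3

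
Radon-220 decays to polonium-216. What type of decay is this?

ΔA = 216 − 220 = -4; ΔZ = 84 − 86 = -2.
A drops by 4 and Z drops by 2 — the signature of alpha emission.

alpha decay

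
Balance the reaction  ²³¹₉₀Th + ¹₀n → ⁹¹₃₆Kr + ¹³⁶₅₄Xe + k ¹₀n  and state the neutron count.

Conserve mass number: 232 = 91 + 136 + k, so k = 232 − 227 = 5.
Check atomic number: 90 = 36 + 54 + 0 = 90. ✓

5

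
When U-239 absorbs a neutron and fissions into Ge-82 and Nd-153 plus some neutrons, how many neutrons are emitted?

5

Conserve mass number: 240 = 82 + 153 + k, so k = 240 − 235 = 5.
Check atomic number: 92 = 32 + 60 + 0 = 92. ✓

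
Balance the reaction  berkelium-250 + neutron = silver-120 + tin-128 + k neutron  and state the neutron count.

Conserve mass number: 251 = 120 + 128 + k, so k = 251 − 248 = 3.
Check atomic number: 97 = 47 + 50 + 0 = 97. ✓

3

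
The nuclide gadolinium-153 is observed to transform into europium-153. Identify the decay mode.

ΔA = 153 − 153 = 0; ΔZ = 63 − 64 = -1.
A is unchanged and Z drops by 1 — a proton has become a neutron (β⁺ emission or electron capture).

beta-plus decay or electron capture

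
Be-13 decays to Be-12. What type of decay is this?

ΔA = 12 − 13 = -1; ΔZ = 4 − 4 = +0.
A drops by 1 with Z unchanged — a neutron was emitted.

neutron emission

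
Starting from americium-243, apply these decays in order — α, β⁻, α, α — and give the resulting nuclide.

Th-231

Start: (A, Z) = (243, 95).
After α: (239, 93).
After β⁻: (239, 94).
After α: (235, 92).
After α: (231, 90).
Z = 90 is thorium.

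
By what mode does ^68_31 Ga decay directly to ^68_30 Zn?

ΔA = 68 − 68 = 0; ΔZ = 30 − 31 = -1.
A is unchanged and Z drops by 1 — a proton has become a neutron (β⁺ emission or electron capture).

beta-plus decay or electron capture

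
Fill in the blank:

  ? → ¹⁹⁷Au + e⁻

Pt-197

Conserve mass number: A = 197 + 0, so A = 197.
Conserve atomic number: Z = 79 − 1, so Z = 78.
Z = 78 is platinum, so the species is ¹⁹⁷Pt.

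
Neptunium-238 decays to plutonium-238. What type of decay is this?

ΔA = 238 − 238 = 0; ΔZ = 94 − 93 = +1.
A is unchanged and Z rises by 1 — a neutron has become a proton (β⁻ decay).

beta-minus decay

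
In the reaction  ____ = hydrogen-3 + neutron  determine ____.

H-4

Conserve mass number: A = 3 + 1, so A = 4.
Conserve atomic number: Z = 1 + 0, so Z = 1.
Z = 1 is hydrogen, so the species is hydrogen-4.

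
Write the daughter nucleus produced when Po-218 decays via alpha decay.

Alpha decay: mass number changes by -4, atomic number by -2.
A: 218 − 4 = 214; Z: 84 − 2 = 82.
Z = 82 is lead, so the daughter is Pb-214.

Pb-214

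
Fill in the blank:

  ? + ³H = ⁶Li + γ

He-3

Conserve mass number: A + 3 = 6 + 0, so A = 3.
Conserve atomic number: Z + 1 = 3 + 0, so Z = 2.
Z = 2 is helium, so the species is ³He.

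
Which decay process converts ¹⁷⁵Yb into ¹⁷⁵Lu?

beta-minus decay

ΔA = 175 − 175 = 0; ΔZ = 71 − 70 = +1.
A is unchanged and Z rises by 1 — a neutron has become a proton (β⁻ decay).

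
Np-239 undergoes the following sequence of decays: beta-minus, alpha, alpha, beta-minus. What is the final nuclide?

Pa-231

Start: (A, Z) = (239, 93).
After β⁻: (239, 94).
After α: (235, 92).
After α: (231, 90).
After β⁻: (231, 91).
Z = 91 is protactinium.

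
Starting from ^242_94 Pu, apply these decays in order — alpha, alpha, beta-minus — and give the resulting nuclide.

Start: (A, Z) = (242, 94).
After α: (238, 92).
After α: (234, 90).
After β⁻: (234, 91).
Z = 91 is protactinium.

Pa-234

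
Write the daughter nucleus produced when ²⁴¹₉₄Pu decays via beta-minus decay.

Beta-minus decay: mass number changes by +0, atomic number by +1.
A: 241 = 241; Z: 94 + 1 = 95.
Z = 95 is americium, so the daughter is ²⁴¹₉₅Am.

Am-241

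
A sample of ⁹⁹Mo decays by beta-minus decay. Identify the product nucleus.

Beta-minus decay: mass number changes by +0, atomic number by +1.
A: 99 = 99; Z: 42 + 1 = 43.
Z = 43 is technetium, so the daughter is ⁹⁹Tc.

Tc-99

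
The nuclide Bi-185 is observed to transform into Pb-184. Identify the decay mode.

ΔA = 184 − 185 = -1; ΔZ = 82 − 83 = -1.
A drops by 1 and Z drops by 1 — a proton was emitted.

proton emission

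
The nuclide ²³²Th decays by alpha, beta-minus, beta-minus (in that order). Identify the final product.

Start: (A, Z) = (232, 90).
After α: (228, 88).
After β⁻: (228, 89).
After β⁻: (228, 90).
Z = 90 is thorium.

Th-228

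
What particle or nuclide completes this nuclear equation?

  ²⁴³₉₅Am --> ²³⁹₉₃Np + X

alpha particle

Conserve mass number: 243 = 239 + A, so A = 4.
Conserve atomic number: 95 = 93 + Z, so Z = 2.
A = 4 and Z = 2 is ⁴₂He — an alpha particle.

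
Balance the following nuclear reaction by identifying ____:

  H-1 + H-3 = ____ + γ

Conserve mass number: 1 + 3 = A + 0, so A = 4.
Conserve atomic number: 1 + 1 = Z + 0, so Z = 2.
A = 4 and Z = 2 is He-4 — an alpha particle.

He-4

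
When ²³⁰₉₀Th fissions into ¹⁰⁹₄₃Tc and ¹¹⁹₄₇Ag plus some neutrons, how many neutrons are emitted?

2

Conserve mass number: 230 = 109 + 119 + k, so k = 230 − 228 = 2.
Check atomic number: 90 = 43 + 47 + 0 = 90. ✓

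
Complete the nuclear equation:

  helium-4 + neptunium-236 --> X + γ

Am-240

Conserve mass number: 4 + 236 = A + 0, so A = 240.
Conserve atomic number: 2 + 93 = Z + 0, so Z = 95.
Z = 95 is americium, so the species is americium-240.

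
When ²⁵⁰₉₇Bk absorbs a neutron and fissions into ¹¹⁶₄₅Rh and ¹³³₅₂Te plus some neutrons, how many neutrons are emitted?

2

Conserve mass number: 251 = 116 + 133 + k, so k = 251 − 249 = 2.
Check atomic number: 97 = 45 + 52 + 0 = 97. ✓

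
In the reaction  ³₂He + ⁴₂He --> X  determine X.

Conserve mass number: 3 + 4 = A, so A = 7.
Conserve atomic number: 2 + 2 = Z, so Z = 4.
Z = 4 is beryllium, so the species is ⁷₄Be.

Be-7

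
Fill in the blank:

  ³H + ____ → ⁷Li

alpha particle

Conserve mass number: 3 + A = 7, so A = 4.
Conserve atomic number: 1 + Z = 3, so Z = 2.
A = 4 and Z = 2 is ⁴He — an alpha particle.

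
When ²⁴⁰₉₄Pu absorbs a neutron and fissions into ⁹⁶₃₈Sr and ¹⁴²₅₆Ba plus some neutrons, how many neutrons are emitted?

3

Conserve mass number: 241 = 96 + 142 + k, so k = 241 − 238 = 3.
Check atomic number: 94 = 38 + 56 + 0 = 94. ✓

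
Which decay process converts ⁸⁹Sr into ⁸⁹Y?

ΔA = 89 − 89 = 0; ΔZ = 39 − 38 = +1.
A is unchanged and Z rises by 1 — a neutron has become a proton (β⁻ decay).

beta-minus decay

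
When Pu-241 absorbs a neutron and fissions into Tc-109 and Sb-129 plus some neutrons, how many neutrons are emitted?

Conserve mass number: 242 = 109 + 129 + k, so k = 242 − 238 = 4.
Check atomic number: 94 = 43 + 51 + 0 = 94. ✓

4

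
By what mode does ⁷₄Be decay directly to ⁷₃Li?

beta-plus decay or electron capture

ΔA = 7 − 7 = 0; ΔZ = 3 − 4 = -1.
A is unchanged and Z drops by 1 — a proton has become a neutron (β⁺ emission or electron capture).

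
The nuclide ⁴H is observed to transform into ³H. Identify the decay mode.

ΔA = 3 − 4 = -1; ΔZ = 1 − 1 = +0.
A drops by 1 with Z unchanged — a neutron was emitted.

neutron emission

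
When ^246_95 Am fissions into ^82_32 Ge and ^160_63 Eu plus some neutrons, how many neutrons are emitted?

4

Conserve mass number: 246 = 82 + 160 + k, so k = 246 − 242 = 4.
Check atomic number: 95 = 32 + 63 + 0 = 95. ✓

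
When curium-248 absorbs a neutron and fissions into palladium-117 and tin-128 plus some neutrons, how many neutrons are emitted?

Conserve mass number: 249 = 117 + 128 + k, so k = 249 − 245 = 4.
Check atomic number: 96 = 46 + 50 + 0 = 96. ✓

4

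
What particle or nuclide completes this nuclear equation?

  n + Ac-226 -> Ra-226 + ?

Conserve mass number: 1 + 226 = 226 + A, so A = 1.
Conserve atomic number: 0 + 89 = 88 + Z, so Z = 1.
A = 1 and Z = 1 is H-1 — a proton.

proton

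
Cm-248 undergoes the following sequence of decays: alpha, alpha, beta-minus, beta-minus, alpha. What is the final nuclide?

Start: (A, Z) = (248, 96).
After α: (244, 94).
After α: (240, 92).
After β⁻: (240, 93).
After β⁻: (240, 94).
After α: (236, 92).
Z = 92 is uranium.

U-236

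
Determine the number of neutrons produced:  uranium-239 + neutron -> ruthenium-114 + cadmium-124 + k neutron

Conserve mass number: 240 = 114 + 124 + k, so k = 240 − 238 = 2.
Check atomic number: 92 = 44 + 48 + 0 = 92. ✓

2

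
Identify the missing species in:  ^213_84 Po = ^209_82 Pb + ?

Conserve mass number: 213 = 209 + A, so A = 4.
Conserve atomic number: 84 = 82 + Z, so Z = 2.
A = 4 and Z = 2 is ^4_2 He — an alpha particle.

alpha particle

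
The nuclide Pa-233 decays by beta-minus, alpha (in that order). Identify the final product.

Start: (A, Z) = (233, 91).
After β⁻: (233, 92).
After α: (229, 90).
Z = 90 is thorium.

Th-229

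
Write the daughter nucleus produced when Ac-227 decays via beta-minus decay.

Th-227

Beta-minus decay: mass number changes by +0, atomic number by +1.
A: 227 = 227; Z: 89 + 1 = 90.
Z = 90 is thorium, so the daughter is Th-227.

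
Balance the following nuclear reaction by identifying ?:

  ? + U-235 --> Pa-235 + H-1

neutron

Conserve mass number: A + 235 = 235 + 1, so A = 1.
Conserve atomic number: Z + 92 = 91 + 1, so Z = 0.
A = 1 and Z = 0 is n — a neutron.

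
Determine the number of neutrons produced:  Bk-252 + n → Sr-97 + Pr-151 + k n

Conserve mass number: 253 = 97 + 151 + k, so k = 253 − 248 = 5.
Check atomic number: 97 = 38 + 59 + 0 = 97. ✓

5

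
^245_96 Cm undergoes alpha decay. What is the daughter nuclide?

Alpha decay: mass number changes by -4, atomic number by -2.
A: 245 − 4 = 241; Z: 96 − 2 = 94.
Z = 94 is plutonium, so the daughter is ^241_94 Pu.

Pu-241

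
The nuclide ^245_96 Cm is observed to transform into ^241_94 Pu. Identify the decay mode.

ΔA = 241 − 245 = -4; ΔZ = 94 − 96 = -2.
A drops by 4 and Z drops by 2 — the signature of alpha emission.

alpha decay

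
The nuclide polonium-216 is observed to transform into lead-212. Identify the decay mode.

alpha decay

ΔA = 212 − 216 = -4; ΔZ = 82 − 84 = -2.
A drops by 4 and Z drops by 2 — the signature of alpha emission.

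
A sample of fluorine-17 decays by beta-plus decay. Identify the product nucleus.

O-17

Beta-plus decay: mass number changes by +0, atomic number by -1.
A: 17 = 17; Z: 9 − 1 = 8.
Z = 8 is oxygen, so the daughter is oxygen-17.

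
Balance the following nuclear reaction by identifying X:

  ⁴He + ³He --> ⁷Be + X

Conserve mass number: 4 + 3 = 7 + A, so A = 0.
Conserve atomic number: 2 + 2 = 4 + Z, so Z = 0.
A = 0 and Z = 0 is γ — a gamma ray.

gamma ray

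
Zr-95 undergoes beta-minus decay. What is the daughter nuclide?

Beta-minus decay: mass number changes by +0, atomic number by +1.
A: 95 = 95; Z: 40 + 1 = 41.
Z = 41 is niobium, so the daughter is Nb-95.

Nb-95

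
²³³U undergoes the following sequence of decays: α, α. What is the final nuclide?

Start: (A, Z) = (233, 92).
After α: (229, 90).
After α: (225, 88).
Z = 88 is radium.

Ra-225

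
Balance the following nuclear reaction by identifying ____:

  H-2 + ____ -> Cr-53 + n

Conserve mass number: 2 + A = 53 + 1, so A = 52.
Conserve atomic number: 1 + Z = 24 + 0, so Z = 23.
Z = 23 is vanadium, so the species is V-52.

V-52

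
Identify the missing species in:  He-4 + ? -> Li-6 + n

triton

Conserve mass number: 4 + A = 6 + 1, so A = 3.
Conserve atomic number: 2 + Z = 3 + 0, so Z = 1.
A = 3 and Z = 1 is H-3 — a triton.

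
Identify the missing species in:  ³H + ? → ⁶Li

Conserve mass number: 3 + A = 6, so A = 3.
Conserve atomic number: 1 + Z = 3, so Z = 2.
Z = 2 is helium, so the species is ³He.

He-3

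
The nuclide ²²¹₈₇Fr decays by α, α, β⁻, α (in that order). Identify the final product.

Pb-209

Start: (A, Z) = (221, 87).
After α: (217, 85).
After α: (213, 83).
After β⁻: (213, 84).
After α: (209, 82).
Z = 82 is lead.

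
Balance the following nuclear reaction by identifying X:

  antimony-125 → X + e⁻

Conserve mass number: 125 = A + 0, so A = 125.
Conserve atomic number: 51 = Z − 1, so Z = 52.
Z = 52 is tellurium, so the species is tellurium-125.

Te-125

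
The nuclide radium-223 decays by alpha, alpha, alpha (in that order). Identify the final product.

Pb-211

Start: (A, Z) = (223, 88).
After α: (219, 86).
After α: (215, 84).
After α: (211, 82).
Z = 82 is lead.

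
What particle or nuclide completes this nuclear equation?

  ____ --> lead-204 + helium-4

Conserve mass number: A = 204 + 4, so A = 208.
Conserve atomic number: Z = 82 + 2, so Z = 84.
Z = 84 is polonium, so the species is polonium-208.

Po-208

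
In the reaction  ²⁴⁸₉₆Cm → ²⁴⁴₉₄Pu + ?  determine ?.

Conserve mass number: 248 = 244 + A, so A = 4.
Conserve atomic number: 96 = 94 + Z, so Z = 2.
A = 4 and Z = 2 is ⁴₂He — an alpha particle.

alpha particle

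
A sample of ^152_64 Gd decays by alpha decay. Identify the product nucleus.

Alpha decay: mass number changes by -4, atomic number by -2.
A: 152 − 4 = 148; Z: 64 − 2 = 62.
Z = 62 is samarium, so the daughter is ^148_62 Sm.

Sm-148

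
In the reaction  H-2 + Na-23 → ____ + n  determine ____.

Mg-24

Conserve mass number: 2 + 23 = A + 1, so A = 24.
Conserve atomic number: 1 + 11 = Z + 0, so Z = 12.
Z = 12 is magnesium, so the species is Mg-24.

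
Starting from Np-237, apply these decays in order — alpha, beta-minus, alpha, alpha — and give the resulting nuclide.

Ra-225

Start: (A, Z) = (237, 93).
After α: (233, 91).
After β⁻: (233, 92).
After α: (229, 90).
After α: (225, 88).
Z = 88 is radium.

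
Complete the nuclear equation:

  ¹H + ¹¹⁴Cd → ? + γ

Conserve mass number: 1 + 114 = A + 0, so A = 115.
Conserve atomic number: 1 + 48 = Z + 0, so Z = 49.
Z = 49 is indium, so the species is ¹¹⁵In.

In-115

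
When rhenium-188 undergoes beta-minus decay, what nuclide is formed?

Os-188

Beta-minus decay: mass number changes by +0, atomic number by +1.
A: 188 = 188; Z: 75 + 1 = 76.
Z = 76 is osmium, so the daughter is osmium-188.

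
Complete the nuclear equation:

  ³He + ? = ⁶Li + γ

triton

Conserve mass number: 3 + A = 6 + 0, so A = 3.
Conserve atomic number: 2 + Z = 3 + 0, so Z = 1.
A = 3 and Z = 1 is ³H — a triton.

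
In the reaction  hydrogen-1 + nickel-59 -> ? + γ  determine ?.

Cu-60

Conserve mass number: 1 + 59 = A + 0, so A = 60.
Conserve atomic number: 1 + 28 = Z + 0, so Z = 29.
Z = 29 is copper, so the species is copper-60.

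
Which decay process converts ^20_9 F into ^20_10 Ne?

ΔA = 20 − 20 = 0; ΔZ = 10 − 9 = +1.
A is unchanged and Z rises by 1 — a neutron has become a proton (β⁻ decay).

beta-minus decay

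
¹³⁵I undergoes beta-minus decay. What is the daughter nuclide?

Xe-135

Beta-minus decay: mass number changes by +0, atomic number by +1.
A: 135 = 135; Z: 53 + 1 = 54.
Z = 54 is xenon, so the daughter is ¹³⁵Xe.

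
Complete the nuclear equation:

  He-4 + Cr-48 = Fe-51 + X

Conserve mass number: 4 + 48 = 51 + A, so A = 1.
Conserve atomic number: 2 + 24 = 26 + Z, so Z = 0.
A = 1 and Z = 0 is n — a neutron.

neutron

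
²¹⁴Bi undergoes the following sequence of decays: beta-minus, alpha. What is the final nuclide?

Start: (A, Z) = (214, 83).
After β⁻: (214, 84).
After α: (210, 82).
Z = 82 is lead.

Pb-210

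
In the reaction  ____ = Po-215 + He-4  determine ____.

Conserve mass number: A = 215 + 4, so A = 219.
Conserve atomic number: Z = 84 + 2, so Z = 86.
Z = 86 is radon, so the species is Rn-219.

Rn-219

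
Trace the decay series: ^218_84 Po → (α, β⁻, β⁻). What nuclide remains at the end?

Po-214

Start: (A, Z) = (218, 84).
After α: (214, 82).
After β⁻: (214, 83).
After β⁻: (214, 84).
Z = 84 is polonium.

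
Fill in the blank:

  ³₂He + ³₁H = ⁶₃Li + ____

Conserve mass number: 3 + 3 = 6 + A, so A = 0.
Conserve atomic number: 2 + 1 = 3 + Z, so Z = 0.
A = 0 and Z = 0 is ⁰₀γ — a gamma ray.

gamma ray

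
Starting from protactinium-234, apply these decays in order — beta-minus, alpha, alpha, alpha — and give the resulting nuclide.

Rn-222

Start: (A, Z) = (234, 91).
After β⁻: (234, 92).
After α: (230, 90).
After α: (226, 88).
After α: (222, 86).
Z = 86 is radon.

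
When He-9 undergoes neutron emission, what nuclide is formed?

He-8

Neutron emission: mass number changes by -1, atomic number by +0.
A: 9 − 1 = 8; Z: 2 = 2.
Z = 2 is helium, so the daughter is He-8.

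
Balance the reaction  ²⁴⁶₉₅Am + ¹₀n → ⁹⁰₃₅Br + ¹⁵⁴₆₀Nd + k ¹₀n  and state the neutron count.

3

Conserve mass number: 247 = 90 + 154 + k, so k = 247 − 244 = 3.
Check atomic number: 95 = 35 + 60 + 0 = 95. ✓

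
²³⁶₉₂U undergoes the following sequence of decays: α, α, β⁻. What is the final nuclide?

Start: (A, Z) = (236, 92).
After α: (232, 90).
After α: (228, 88).
After β⁻: (228, 89).
Z = 89 is actinium.

Ac-228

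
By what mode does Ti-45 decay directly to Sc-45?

ΔA = 45 − 45 = 0; ΔZ = 21 − 22 = -1.
A is unchanged and Z drops by 1 — a proton has become a neutron (β⁺ emission or electron capture).

beta-plus decay or electron capture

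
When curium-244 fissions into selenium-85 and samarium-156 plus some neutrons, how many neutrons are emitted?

Conserve mass number: 244 = 85 + 156 + k, so k = 244 − 241 = 3.
Check atomic number: 96 = 34 + 62 + 0 = 96. ✓

3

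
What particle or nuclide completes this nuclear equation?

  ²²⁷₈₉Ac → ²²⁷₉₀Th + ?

Conserve mass number: 227 = 227 + A, so A = 0.
Conserve atomic number: 89 = 90 + Z, so Z = -1.
A = 0 and Z = -1 is ⁰₋₁e — a beta-minus particle.

beta-minus particle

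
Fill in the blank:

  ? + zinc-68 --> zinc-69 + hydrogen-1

deuteron

Conserve mass number: A + 68 = 69 + 1, so A = 2.
Conserve atomic number: Z + 30 = 30 + 1, so Z = 1.
A = 2 and Z = 1 is hydrogen-2 — a deuteron.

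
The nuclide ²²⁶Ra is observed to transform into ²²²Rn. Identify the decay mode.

ΔA = 222 − 226 = -4; ΔZ = 86 − 88 = -2.
A drops by 4 and Z drops by 2 — the signature of alpha emission.

alpha decay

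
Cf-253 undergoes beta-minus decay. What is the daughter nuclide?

Beta-minus decay: mass number changes by +0, atomic number by +1.
A: 253 = 253; Z: 98 + 1 = 99.
Z = 99 is einsteinium, so the daughter is Es-253.

Es-253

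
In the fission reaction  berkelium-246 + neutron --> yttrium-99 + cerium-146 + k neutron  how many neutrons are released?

2

Conserve mass number: 247 = 99 + 146 + k, so k = 247 − 245 = 2.
Check atomic number: 97 = 39 + 58 + 0 = 97. ✓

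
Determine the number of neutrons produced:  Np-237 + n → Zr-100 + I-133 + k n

5

Conserve mass number: 238 = 100 + 133 + k, so k = 238 − 233 = 5.
Check atomic number: 93 = 40 + 53 + 0 = 93. ✓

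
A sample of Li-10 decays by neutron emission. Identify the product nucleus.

Li-9

Neutron emission: mass number changes by -1, atomic number by +0.
A: 10 − 1 = 9; Z: 3 = 3.
Z = 3 is lithium, so the daughter is Li-9.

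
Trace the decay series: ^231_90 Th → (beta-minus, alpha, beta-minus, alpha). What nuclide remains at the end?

Ra-223

Start: (A, Z) = (231, 90).
After β⁻: (231, 91).
After α: (227, 89).
After β⁻: (227, 90).
After α: (223, 88).
Z = 88 is radium.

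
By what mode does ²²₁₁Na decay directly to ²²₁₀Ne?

ΔA = 22 − 22 = 0; ΔZ = 10 − 11 = -1.
A is unchanged and Z drops by 1 — a proton has become a neutron (β⁺ emission or electron capture).

beta-plus decay or electron capture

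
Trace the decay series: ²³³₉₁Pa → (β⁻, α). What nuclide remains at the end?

Th-229

Start: (A, Z) = (233, 91).
After β⁻: (233, 92).
After α: (229, 90).
Z = 90 is thorium.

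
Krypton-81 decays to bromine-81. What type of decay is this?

ΔA = 81 − 81 = 0; ΔZ = 35 − 36 = -1.
A is unchanged and Z drops by 1 — a proton has become a neutron (β⁺ emission or electron capture).

beta-plus decay or electron capture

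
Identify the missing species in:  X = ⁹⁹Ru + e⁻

Conserve mass number: A = 99 + 0, so A = 99.
Conserve atomic number: Z = 44 − 1, so Z = 43.
Z = 43 is technetium, so the species is ⁹⁹Tc.

Tc-99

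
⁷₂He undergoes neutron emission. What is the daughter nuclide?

He-6

Neutron emission: mass number changes by -1, atomic number by +0.
A: 7 − 1 = 6; Z: 2 = 2.
Z = 2 is helium, so the daughter is ⁶₂He.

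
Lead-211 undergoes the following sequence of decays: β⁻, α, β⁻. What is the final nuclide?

Pb-207

Start: (A, Z) = (211, 82).
After β⁻: (211, 83).
After α: (207, 81).
After β⁻: (207, 82).
Z = 82 is lead.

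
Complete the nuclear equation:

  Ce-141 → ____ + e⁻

Pr-141

Conserve mass number: 141 = A + 0, so A = 141.
Conserve atomic number: 58 = Z − 1, so Z = 59.
Z = 59 is praseodymium, so the species is Pr-141.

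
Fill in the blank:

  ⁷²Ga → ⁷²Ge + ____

Conserve mass number: 72 = 72 + A, so A = 0.
Conserve atomic number: 31 = 32 + Z, so Z = -1.
A = 0 and Z = -1 is e⁻ — a beta-minus particle.

beta-minus particle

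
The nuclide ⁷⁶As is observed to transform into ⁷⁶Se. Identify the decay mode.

beta-minus decay

ΔA = 76 − 76 = 0; ΔZ = 34 − 33 = +1.
A is unchanged and Z rises by 1 — a neutron has become a proton (β⁻ decay).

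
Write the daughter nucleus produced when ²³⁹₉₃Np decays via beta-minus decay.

Beta-minus decay: mass number changes by +0, atomic number by +1.
A: 239 = 239; Z: 93 + 1 = 94.
Z = 94 is plutonium, so the daughter is ²³⁹₉₄Pu.

Pu-239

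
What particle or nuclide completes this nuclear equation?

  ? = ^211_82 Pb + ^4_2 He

Conserve mass number: A = 211 + 4, so A = 215.
Conserve atomic number: Z = 82 + 2, so Z = 84.
Z = 84 is polonium, so the species is ^215_84 Po.

Po-215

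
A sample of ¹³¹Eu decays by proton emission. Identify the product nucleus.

Sm-130

Proton emission: mass number changes by -1, atomic number by -1.
A: 131 − 1 = 130; Z: 63 − 1 = 62.
Z = 62 is samarium, so the daughter is ¹³⁰Sm.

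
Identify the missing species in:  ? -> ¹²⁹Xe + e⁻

Conserve mass number: A = 129 + 0, so A = 129.
Conserve atomic number: Z = 54 − 1, so Z = 53.
Z = 53 is iodine, so the species is ¹²⁹I.

I-129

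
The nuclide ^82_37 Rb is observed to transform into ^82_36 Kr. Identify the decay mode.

ΔA = 82 − 82 = 0; ΔZ = 36 − 37 = -1.
A is unchanged and Z drops by 1 — a proton has become a neutron (β⁺ emission or electron capture).

beta-plus decay or electron capture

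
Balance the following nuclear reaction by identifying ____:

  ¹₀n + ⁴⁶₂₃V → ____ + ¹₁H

Conserve mass number: 1 + 46 = A + 1, so A = 46.
Conserve atomic number: 0 + 23 = Z + 1, so Z = 22.
Z = 22 is titanium, so the species is ⁴⁶₂₂Ti.

Ti-46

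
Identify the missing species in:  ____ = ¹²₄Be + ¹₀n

Be-13

Conserve mass number: A = 12 + 1, so A = 13.
Conserve atomic number: Z = 4 + 0, so Z = 4.
Z = 4 is beryllium, so the species is ¹³₄Be.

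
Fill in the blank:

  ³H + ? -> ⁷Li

alpha particle

Conserve mass number: 3 + A = 7, so A = 4.
Conserve atomic number: 1 + Z = 3, so Z = 2.
A = 4 and Z = 2 is ⁴He — an alpha particle.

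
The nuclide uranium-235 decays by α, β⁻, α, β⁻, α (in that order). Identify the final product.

Ra-223

Start: (A, Z) = (235, 92).
After α: (231, 90).
After β⁻: (231, 91).
After α: (227, 89).
After β⁻: (227, 90).
After α: (223, 88).
Z = 88 is radium.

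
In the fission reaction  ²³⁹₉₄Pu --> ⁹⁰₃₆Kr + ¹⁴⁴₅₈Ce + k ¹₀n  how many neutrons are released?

Conserve mass number: 239 = 90 + 144 + k, so k = 239 − 234 = 5.
Check atomic number: 94 = 36 + 58 + 0 = 94. ✓

5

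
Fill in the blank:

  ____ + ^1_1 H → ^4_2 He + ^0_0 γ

Conserve mass number: A + 1 = 4 + 0, so A = 3.
Conserve atomic number: Z + 1 = 2 + 0, so Z = 1.
A = 3 and Z = 1 is ^3_1 H — a triton.

triton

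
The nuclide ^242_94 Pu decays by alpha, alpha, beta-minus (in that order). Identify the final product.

Start: (A, Z) = (242, 94).
After α: (238, 92).
After α: (234, 90).
After β⁻: (234, 91).
Z = 91 is protactinium.

Pa-234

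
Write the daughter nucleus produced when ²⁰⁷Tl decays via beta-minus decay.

Beta-minus decay: mass number changes by +0, atomic number by +1.
A: 207 = 207; Z: 81 + 1 = 82.
Z = 82 is lead, so the daughter is ²⁰⁷Pb.

Pb-207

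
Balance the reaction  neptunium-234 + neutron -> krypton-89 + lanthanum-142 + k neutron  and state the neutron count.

Conserve mass number: 235 = 89 + 142 + k, so k = 235 − 231 = 4.
Check atomic number: 93 = 36 + 57 + 0 = 93. ✓

4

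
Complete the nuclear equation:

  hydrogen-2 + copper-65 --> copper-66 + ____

Conserve mass number: 2 + 65 = 66 + A, so A = 1.
Conserve atomic number: 1 + 29 = 29 + Z, so Z = 1.
A = 1 and Z = 1 is hydrogen-1 — a proton.

proton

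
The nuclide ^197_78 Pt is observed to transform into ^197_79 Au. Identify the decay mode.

ΔA = 197 − 197 = 0; ΔZ = 79 − 78 = +1.
A is unchanged and Z rises by 1 — a neutron has become a proton (β⁻ decay).

beta-minus decay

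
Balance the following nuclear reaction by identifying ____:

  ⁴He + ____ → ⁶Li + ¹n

triton

Conserve mass number: 4 + A = 6 + 1, so A = 3.
Conserve atomic number: 2 + Z = 3 + 0, so Z = 1.
A = 3 and Z = 1 is ³H — a triton.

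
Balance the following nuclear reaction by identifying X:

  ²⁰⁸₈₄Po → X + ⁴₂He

Pb-204

Conserve mass number: 208 = A + 4, so A = 204.
Conserve atomic number: 84 = Z + 2, so Z = 82.
Z = 82 is lead, so the species is ²⁰⁴₈₂Pb.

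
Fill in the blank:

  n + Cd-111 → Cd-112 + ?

Conserve mass number: 1 + 111 = 112 + A, so A = 0.
Conserve atomic number: 0 + 48 = 48 + Z, so Z = 0.
A = 0 and Z = 0 is γ — a gamma ray.

gamma ray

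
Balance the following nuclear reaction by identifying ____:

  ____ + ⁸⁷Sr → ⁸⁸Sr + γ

Conserve mass number: A + 87 = 88 + 0, so A = 1.
Conserve atomic number: Z + 38 = 38 + 0, so Z = 0.
A = 1 and Z = 0 is ¹n — a neutron.

neutron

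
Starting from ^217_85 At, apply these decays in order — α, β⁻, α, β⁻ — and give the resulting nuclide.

Bi-209

Start: (A, Z) = (217, 85).
After α: (213, 83).
After β⁻: (213, 84).
After α: (209, 82).
After β⁻: (209, 83).
Z = 83 is bismuth.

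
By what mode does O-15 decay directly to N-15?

beta-plus decay or electron capture

ΔA = 15 − 15 = 0; ΔZ = 7 − 8 = -1.
A is unchanged and Z drops by 1 — a proton has become a neutron (β⁺ emission or electron capture).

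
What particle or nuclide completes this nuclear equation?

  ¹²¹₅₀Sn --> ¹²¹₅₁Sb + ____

beta-minus particle

Conserve mass number: 121 = 121 + A, so A = 0.
Conserve atomic number: 50 = 51 + Z, so Z = -1.
A = 0 and Z = -1 is ⁰₋₁e — a beta-minus particle.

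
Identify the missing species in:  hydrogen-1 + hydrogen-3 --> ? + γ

He-4

Conserve mass number: 1 + 3 = A + 0, so A = 4.
Conserve atomic number: 1 + 1 = Z + 0, so Z = 2.
A = 4 and Z = 2 is helium-4 — an alpha particle.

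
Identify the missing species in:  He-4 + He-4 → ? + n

Conserve mass number: 4 + 4 = A + 1, so A = 7.
Conserve atomic number: 2 + 2 = Z + 0, so Z = 4.
Z = 4 is beryllium, so the species is Be-7.

Be-7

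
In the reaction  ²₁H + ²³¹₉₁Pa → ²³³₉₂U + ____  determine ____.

gamma ray

Conserve mass number: 2 + 231 = 233 + A, so A = 0.
Conserve atomic number: 1 + 91 = 92 + Z, so Z = 0.
A = 0 and Z = 0 is ⁰₀γ — a gamma ray.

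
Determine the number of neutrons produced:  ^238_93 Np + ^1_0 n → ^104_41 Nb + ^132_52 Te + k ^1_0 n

Conserve mass number: 239 = 104 + 132 + k, so k = 239 − 236 = 3.
Check atomic number: 93 = 41 + 52 + 0 = 93. ✓

3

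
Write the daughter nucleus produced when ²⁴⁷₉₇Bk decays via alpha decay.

Alpha decay: mass number changes by -4, atomic number by -2.
A: 247 − 4 = 243; Z: 97 − 2 = 95.
Z = 95 is americium, so the daughter is ²⁴³₉₅Am.

Am-243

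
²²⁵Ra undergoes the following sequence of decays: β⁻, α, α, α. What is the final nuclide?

Bi-213

Start: (A, Z) = (225, 88).
After β⁻: (225, 89).
After α: (221, 87).
After α: (217, 85).
After α: (213, 83).
Z = 83 is bismuth.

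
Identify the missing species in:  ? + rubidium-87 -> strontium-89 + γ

deuteron

Conserve mass number: A + 87 = 89 + 0, so A = 2.
Conserve atomic number: Z + 37 = 38 + 0, so Z = 1.
A = 2 and Z = 1 is hydrogen-2 — a deuteron.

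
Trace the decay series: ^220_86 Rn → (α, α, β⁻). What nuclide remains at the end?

Start: (A, Z) = (220, 86).
After α: (216, 84).
After α: (212, 82).
After β⁻: (212, 83).
Z = 83 is bismuth.

Bi-212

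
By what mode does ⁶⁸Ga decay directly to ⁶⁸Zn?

beta-plus decay or electron capture

ΔA = 68 − 68 = 0; ΔZ = 30 − 31 = -1.
A is unchanged and Z drops by 1 — a proton has become a neutron (β⁺ emission or electron capture).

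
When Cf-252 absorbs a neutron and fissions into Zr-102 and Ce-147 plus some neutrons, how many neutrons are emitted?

Conserve mass number: 253 = 102 + 147 + k, so k = 253 − 249 = 4.
Check atomic number: 98 = 40 + 58 + 0 = 98. ✓

4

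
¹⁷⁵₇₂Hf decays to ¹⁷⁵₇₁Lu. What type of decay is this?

ΔA = 175 − 175 = 0; ΔZ = 71 − 72 = -1.
A is unchanged and Z drops by 1 — a proton has become a neutron (β⁺ emission or electron capture).

beta-plus decay or electron capture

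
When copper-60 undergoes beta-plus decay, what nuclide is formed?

Ni-60

Beta-plus decay: mass number changes by +0, atomic number by -1.
A: 60 = 60; Z: 29 − 1 = 28.
Z = 28 is nickel, so the daughter is nickel-60.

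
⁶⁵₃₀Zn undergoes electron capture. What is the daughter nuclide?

Electron capture: mass number changes by +0, atomic number by -1.
A: 65 = 65; Z: 30 − 1 = 29.
Z = 29 is copper, so the daughter is ⁶⁵₂₉Cu.

Cu-65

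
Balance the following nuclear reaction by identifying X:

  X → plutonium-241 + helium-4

Cm-245

Conserve mass number: A = 241 + 4, so A = 245.
Conserve atomic number: Z = 94 + 2, so Z = 96.
Z = 96 is curium, so the species is curium-245.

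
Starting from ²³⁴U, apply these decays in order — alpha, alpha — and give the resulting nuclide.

Ra-226

Start: (A, Z) = (234, 92).
After α: (230, 90).
After α: (226, 88).
Z = 88 is radium.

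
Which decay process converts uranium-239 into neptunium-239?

ΔA = 239 − 239 = 0; ΔZ = 93 − 92 = +1.
A is unchanged and Z rises by 1 — a neutron has become a proton (β⁻ decay).

beta-minus decay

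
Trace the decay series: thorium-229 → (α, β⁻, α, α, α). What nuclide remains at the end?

Bi-213

Start: (A, Z) = (229, 90).
After α: (225, 88).
After β⁻: (225, 89).
After α: (221, 87).
After α: (217, 85).
After α: (213, 83).
Z = 83 is bismuth.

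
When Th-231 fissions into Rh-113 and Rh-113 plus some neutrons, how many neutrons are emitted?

Conserve mass number: 231 = 113 + 113 + k, so k = 231 − 226 = 5.
Check atomic number: 90 = 45 + 45 + 0 = 90. ✓

5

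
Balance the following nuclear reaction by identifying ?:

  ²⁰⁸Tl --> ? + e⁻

Conserve mass number: 208 = A + 0, so A = 208.
Conserve atomic number: 81 = Z − 1, so Z = 82.
Z = 82 is lead, so the species is ²⁰⁸Pb.

Pb-208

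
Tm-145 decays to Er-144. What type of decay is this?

proton emission

ΔA = 144 − 145 = -1; ΔZ = 68 − 69 = -1.
A drops by 1 and Z drops by 1 — a proton was emitted.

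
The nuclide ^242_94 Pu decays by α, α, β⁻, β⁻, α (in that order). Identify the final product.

Start: (A, Z) = (242, 94).
After α: (238, 92).
After α: (234, 90).
After β⁻: (234, 91).
After β⁻: (234, 92).
After α: (230, 90).
Z = 90 is thorium.

Th-230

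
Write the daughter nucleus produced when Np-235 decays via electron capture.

Electron capture: mass number changes by +0, atomic number by -1.
A: 235 = 235; Z: 93 − 1 = 92.
Z = 92 is uranium, so the daughter is U-235.

U-235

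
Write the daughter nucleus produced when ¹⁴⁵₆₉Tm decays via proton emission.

Proton emission: mass number changes by -1, atomic number by -1.
A: 145 − 1 = 144; Z: 69 − 1 = 68.
Z = 68 is erbium, so the daughter is ¹⁴⁴₆₈Er.

Er-144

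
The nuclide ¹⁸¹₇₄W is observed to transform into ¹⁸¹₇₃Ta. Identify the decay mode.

ΔA = 181 − 181 = 0; ΔZ = 73 − 74 = -1.
A is unchanged and Z drops by 1 — a proton has become a neutron (β⁺ emission or electron capture).

beta-plus decay or electron capture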